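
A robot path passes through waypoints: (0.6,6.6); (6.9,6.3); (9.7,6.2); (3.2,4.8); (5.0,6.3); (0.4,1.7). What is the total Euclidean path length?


Segment lengths:
  seg1 = sqrt((6.3)^2 + (-0.3)^2) = 6.3071
  seg2 = sqrt((2.8)^2 + (-0.1)^2) = 2.8018
  seg3 = sqrt((-6.5)^2 + (-1.4)^2) = 6.6491
  seg4 = sqrt((1.8)^2 + (1.5)^2) = 2.3431
  seg5 = sqrt((-4.6)^2 + (-4.6)^2) = 6.5054
Total = 24.6064


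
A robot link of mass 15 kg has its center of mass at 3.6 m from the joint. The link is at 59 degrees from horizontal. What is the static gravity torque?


tau = m*g*L*cos(angle)
= 15 * 9.81 * 3.6 * cos(59 deg)
= 15 * 9.81 * 3.6 * 0.515
= 272.8363 Nm


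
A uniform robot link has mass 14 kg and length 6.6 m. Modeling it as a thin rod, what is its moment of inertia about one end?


I = (1/3) * m * L^2
= (1/3) * 14 * 6.6^2
= 0.333333 * 14 * 43.56
= 203.28 kg*m^2


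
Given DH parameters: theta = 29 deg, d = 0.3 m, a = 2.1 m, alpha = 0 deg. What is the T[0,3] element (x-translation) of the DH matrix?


T[0,3] = a * cos(theta)
= 2.1 * cos(29 deg)
= 2.1 * 0.8746
= 1.8367


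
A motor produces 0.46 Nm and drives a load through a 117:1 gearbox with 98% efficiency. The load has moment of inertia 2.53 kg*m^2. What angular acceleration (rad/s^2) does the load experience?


tau_out = tau_motor * N * eta
= 0.46 * 117 * 0.98 = 52.7436 Nm
alpha = tau_out / I = 52.7436 / 2.53
= 20.8473 rad/s^2


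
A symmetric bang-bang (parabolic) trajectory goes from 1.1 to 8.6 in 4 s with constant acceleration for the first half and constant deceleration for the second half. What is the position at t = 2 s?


Symmetric rest-to-rest: each phase covers (pf-p0)/2 in time T/2. 0.5*a*(T/2)^2 = (pf-p0)/2 => a = 4*(pf-p0)/T^2
a = 4*(8.6-1.1)/4^2 = 1.875
t = 2 is in the acceleration phase (t <= T/2).
p = p0 + 0.5*a*t^2 = 1.1 + 0.5*1.875*2^2
= 4.85


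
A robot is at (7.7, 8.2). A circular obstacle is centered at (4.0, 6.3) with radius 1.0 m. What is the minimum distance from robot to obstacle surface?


center_dist = sqrt((7.7-4.0)^2 + (8.2-6.3)^2)
= sqrt(13.69 + 3.61)
= 4.1593
min_dist = center_dist - radius = 4.1593 - 1.0 = 3.1593 m


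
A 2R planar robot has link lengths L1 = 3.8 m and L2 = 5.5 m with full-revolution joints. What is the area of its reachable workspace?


r_max = L1 + L2 = 9.3 m
r_min = |L1 - L2| = 1.7 m
Area = pi*(r_max^2 - r_min^2)
= pi*(86.49 - 2.89)
= pi * 83.6
= 262.6371 m^2


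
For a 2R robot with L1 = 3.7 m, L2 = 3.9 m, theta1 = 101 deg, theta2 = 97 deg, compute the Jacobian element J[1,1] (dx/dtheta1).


J[1,1] = -L1*sin(t1) - L2*sin(t1+t2)
= -3.7*sin(101) - 3.9*sin(198)
= -2.4269


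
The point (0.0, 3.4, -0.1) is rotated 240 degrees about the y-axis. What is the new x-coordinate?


Rotation about y-axis: x' = x*cos(theta) + z*sin(theta)
= 0.0 * -0.5 + -0.1 * -0.866
= 0.0866


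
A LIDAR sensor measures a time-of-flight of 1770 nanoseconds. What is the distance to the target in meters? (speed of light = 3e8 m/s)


tof = 1770 ns = 1.77e-06 s
dist = c * tof / 2
= 3e8 * 1.77e-06 / 2
= 265.5 m


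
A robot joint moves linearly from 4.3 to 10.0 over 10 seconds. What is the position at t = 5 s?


s = t/T = 5/10 = 0.5
p(t) = p0 + (pf-p0)*s
= 4.3 + (10.0 - 4.3) * 0.5
= 7.15


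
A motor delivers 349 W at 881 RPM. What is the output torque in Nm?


omega = 881 * 2*pi/60 = 92.2581 rad/s
tau = P / omega = 349 / 92.2581
= 3.7829 Nm


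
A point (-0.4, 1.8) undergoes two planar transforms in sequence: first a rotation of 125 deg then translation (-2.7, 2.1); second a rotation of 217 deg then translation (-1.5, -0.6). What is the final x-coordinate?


After transform 1:
x1 = cos(125)*-0.4 - sin(125)*1.8 + -2.7 = -3.945
y1 = sin(125)*-0.4 + cos(125)*1.8 + 2.1 = 0.7399
After transform 2:
x2 = cos(217)*-3.945 - sin(217)*0.7399 + -1.5
= 2.0959


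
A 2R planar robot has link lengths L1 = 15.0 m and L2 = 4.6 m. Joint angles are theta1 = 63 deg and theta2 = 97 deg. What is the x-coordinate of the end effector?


Convert angles to radians: theta1 = 1.0996, theta2 = 1.693
x = L1*cos(theta1) + L2*cos(theta1+theta2)
x = 6.8099 + -4.3226
x = 2.4873


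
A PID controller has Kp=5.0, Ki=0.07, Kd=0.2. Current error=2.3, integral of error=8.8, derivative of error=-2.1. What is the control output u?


u = Kp*e + Ki*int(e) + Kd*de/dt
= 5.0*2.3 + 0.07*8.8 + 0.2*(-2.1)
= 11.5 + 0.616 + -0.42
= 11.696


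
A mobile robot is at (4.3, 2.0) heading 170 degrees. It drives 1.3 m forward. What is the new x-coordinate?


x_new = x0 + d*cos(theta)
= 4.3 + 1.3*cos(170)
= 4.3 + -1.2803
= 3.0197


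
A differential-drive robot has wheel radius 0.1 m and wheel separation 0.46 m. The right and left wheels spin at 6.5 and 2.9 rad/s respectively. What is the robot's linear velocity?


vR = r*wR = 0.1*6.5 = 0.65 m/s
vL = r*wL = 0.1*2.9 = 0.29 m/s
v = (vR+vL)/2 = 0.47 m/s
omega = (vR-vL)/L = 0.7826 rad/s
linear velocity = 0.47 m/s


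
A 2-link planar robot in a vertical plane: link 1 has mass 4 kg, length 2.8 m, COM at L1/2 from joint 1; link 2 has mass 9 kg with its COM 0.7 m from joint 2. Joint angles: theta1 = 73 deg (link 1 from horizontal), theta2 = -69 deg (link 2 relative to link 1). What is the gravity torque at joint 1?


Horizontal distance from joint 1 to link-1 COM:
  x_c1 = (L1/2)*cos(t1) = 1.4 * 0.2924 = 0.4093 m
Horizontal distance from joint 1 to link-2 COM:
  x_c2 = L1*cos(t1) + Lc2*cos(t1+t2)
       = 2.8*0.2924 + 0.7*0.9976 = 1.5169 m
tau1 = m1*g*x_c1 + m2*g*x_c2
     = 4*9.81*0.4093 + 9*9.81*1.5169
     = 16.0617 + 133.9302
     = 149.992 Nm


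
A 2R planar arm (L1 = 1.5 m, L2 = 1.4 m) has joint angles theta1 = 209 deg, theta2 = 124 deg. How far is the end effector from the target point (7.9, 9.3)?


End effector via forward kinematics:
x = L1*cos(t1) + L2*cos(t1+t2) = -0.0645
y = L1*sin(t1) + L2*sin(t1+t2) = -1.3628
Distance to target:
d = sqrt((7.9 - -0.0645)^2 + (9.3 - -1.3628)^2)
= sqrt(63.4336 + 113.6953)
= 13.309 m


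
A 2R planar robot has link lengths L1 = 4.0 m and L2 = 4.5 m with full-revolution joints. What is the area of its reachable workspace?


r_max = L1 + L2 = 8.5 m
r_min = |L1 - L2| = 0.5 m
Area = pi*(r_max^2 - r_min^2)
= pi*(72.25 - 0.25)
= pi * 72.0
= 226.1947 m^2


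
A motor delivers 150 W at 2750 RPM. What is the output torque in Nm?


omega = 2750 * 2*pi/60 = 287.9793 rad/s
tau = P / omega = 150 / 287.9793
= 0.5209 Nm


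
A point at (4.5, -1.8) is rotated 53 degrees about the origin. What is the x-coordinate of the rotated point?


x' = x*cos(theta) - y*sin(theta)
cos(53 deg) = 0.6018, sin(53 deg) = 0.7986
x' = 4.5 * 0.6018 - -1.8 * 0.7986
= 2.7082 - -1.4375
= 4.1457


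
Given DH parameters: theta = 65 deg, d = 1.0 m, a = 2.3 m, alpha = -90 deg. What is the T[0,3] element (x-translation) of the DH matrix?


T[0,3] = a * cos(theta)
= 2.3 * cos(65 deg)
= 2.3 * 0.4226
= 0.972


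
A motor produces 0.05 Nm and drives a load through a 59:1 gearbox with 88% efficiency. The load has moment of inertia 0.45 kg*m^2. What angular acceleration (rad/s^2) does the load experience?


tau_out = tau_motor * N * eta
= 0.05 * 59 * 0.88 = 2.596 Nm
alpha = tau_out / I = 2.596 / 0.45
= 5.7689 rad/s^2


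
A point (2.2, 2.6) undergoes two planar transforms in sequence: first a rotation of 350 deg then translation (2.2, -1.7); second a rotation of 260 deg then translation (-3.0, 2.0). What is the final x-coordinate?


After transform 1:
x1 = cos(350)*2.2 - sin(350)*2.6 + 2.2 = 4.8181
y1 = sin(350)*2.2 + cos(350)*2.6 + -1.7 = 0.4785
After transform 2:
x2 = cos(260)*4.8181 - sin(260)*0.4785 + -3.0
= -3.3654


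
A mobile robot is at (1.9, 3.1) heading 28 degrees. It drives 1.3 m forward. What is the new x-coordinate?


x_new = x0 + d*cos(theta)
= 1.9 + 1.3*cos(28)
= 1.9 + 1.1478
= 3.0478


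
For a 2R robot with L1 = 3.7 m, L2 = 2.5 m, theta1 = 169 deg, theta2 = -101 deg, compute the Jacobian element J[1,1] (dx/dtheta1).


J[1,1] = -L1*sin(t1) - L2*sin(t1+t2)
= -3.7*sin(169) - 2.5*sin(68)
= -3.024


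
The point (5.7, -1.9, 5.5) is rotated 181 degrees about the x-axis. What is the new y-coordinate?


Rotation about x-axis: y' = y*cos(theta) - z*sin(theta)
= -1.9 * -0.9998 - 5.5 * -0.0175
= 1.9957


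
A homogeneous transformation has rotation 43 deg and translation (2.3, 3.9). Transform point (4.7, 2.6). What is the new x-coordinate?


x' = cos(theta)*px - sin(theta)*py + tx
= 0.7314*4.7 - 0.682*2.6 + 2.3
= 3.9642


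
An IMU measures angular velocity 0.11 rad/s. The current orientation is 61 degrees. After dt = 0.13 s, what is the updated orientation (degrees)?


delta_theta = w * dt = 0.11 * 0.13 = 0.0143 rad
= 0.8193 deg
theta_new = 61 + 0.8193 = 61.8193 deg


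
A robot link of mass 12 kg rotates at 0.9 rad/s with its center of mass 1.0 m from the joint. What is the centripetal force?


F = m * omega^2 * r
= 12 * 0.9^2 * 1.0
= 12 * 0.81 * 1.0
= 9.72 N


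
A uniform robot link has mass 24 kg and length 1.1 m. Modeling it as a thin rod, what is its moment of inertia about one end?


I = (1/3) * m * L^2
= (1/3) * 24 * 1.1^2
= 0.333333 * 24 * 1.21
= 9.68 kg*m^2


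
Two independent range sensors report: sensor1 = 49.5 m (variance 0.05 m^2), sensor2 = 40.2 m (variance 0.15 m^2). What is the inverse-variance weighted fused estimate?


w1 = (1/var1) / (1/var1 + 1/var2)
   = 20.0 / (20.0 + 6.6667) = 0.75
w2 = 1 - w1 = 0.25
fused = w1*s1 + w2*s2 = 37.125 + 10.05
= 47.175 m


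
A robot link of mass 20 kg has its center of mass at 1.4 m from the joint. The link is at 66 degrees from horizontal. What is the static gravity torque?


tau = m*g*L*cos(angle)
= 20 * 9.81 * 1.4 * cos(66 deg)
= 20 * 9.81 * 1.4 * 0.4067
= 111.7224 Nm


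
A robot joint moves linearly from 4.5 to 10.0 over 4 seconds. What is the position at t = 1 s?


s = t/T = 1/4 = 0.25
p(t) = p0 + (pf-p0)*s
= 4.5 + (10.0 - 4.5) * 0.25
= 5.875


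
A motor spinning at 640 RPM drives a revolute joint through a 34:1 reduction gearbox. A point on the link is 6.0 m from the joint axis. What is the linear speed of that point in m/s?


omega_motor = 640 * 2*pi/60 = 67.0206 rad/s
omega_joint = omega_motor / 34 = 1.9712 rad/s
v = omega_joint * r = 1.9712 * 6.0
= 11.8272 m/s


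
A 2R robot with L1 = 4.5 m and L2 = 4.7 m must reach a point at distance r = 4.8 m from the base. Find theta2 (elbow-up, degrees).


cos(theta2) = (r^2 - L1^2 - L2^2) / (2*L1*L2)
cos(theta2) = (23.04 - 20.25 - 22.09) / 42.3
cos(theta2) = -0.456265
theta2 = 117.1463 degrees


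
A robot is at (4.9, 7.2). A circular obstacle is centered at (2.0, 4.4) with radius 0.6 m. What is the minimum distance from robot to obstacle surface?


center_dist = sqrt((4.9-2.0)^2 + (7.2-4.4)^2)
= sqrt(8.41 + 7.84)
= 4.0311
min_dist = center_dist - radius = 4.0311 - 0.6 = 3.4311 m


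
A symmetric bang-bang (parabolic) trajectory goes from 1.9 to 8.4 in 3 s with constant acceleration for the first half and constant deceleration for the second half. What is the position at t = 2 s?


Symmetric rest-to-rest: each phase covers (pf-p0)/2 in time T/2. 0.5*a*(T/2)^2 = (pf-p0)/2 => a = 4*(pf-p0)/T^2
a = 4*(8.4-1.9)/3^2 = 2.8889
t = 2 is in the deceleration phase (t > T/2).
p = pf - 0.5*a*(T-t)^2 = 8.4 - 0.5*2.8889*1^2
= 6.9556


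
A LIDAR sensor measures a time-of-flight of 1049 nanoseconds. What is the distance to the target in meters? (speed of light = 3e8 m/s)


tof = 1049 ns = 1.049e-06 s
dist = c * tof / 2
= 3e8 * 1.049e-06 / 2
= 157.35 m


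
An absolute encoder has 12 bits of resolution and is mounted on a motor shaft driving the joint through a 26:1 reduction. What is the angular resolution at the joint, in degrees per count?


counts = 2^12 = 4096
effective counts at joint = 4096 * 26 = 106496
resolution = 360 / 106496
= 0.0034 deg/count


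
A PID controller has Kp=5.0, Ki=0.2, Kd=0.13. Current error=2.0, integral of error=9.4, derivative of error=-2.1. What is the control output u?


u = Kp*e + Ki*int(e) + Kd*de/dt
= 5.0*2.0 + 0.2*9.4 + 0.13*(-2.1)
= 10.0 + 1.88 + -0.273
= 11.607


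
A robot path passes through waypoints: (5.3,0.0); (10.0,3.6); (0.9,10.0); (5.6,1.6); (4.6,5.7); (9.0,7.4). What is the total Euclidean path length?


Segment lengths:
  seg1 = sqrt((4.7)^2 + (3.6)^2) = 5.9203
  seg2 = sqrt((-9.1)^2 + (6.4)^2) = 11.1252
  seg3 = sqrt((4.7)^2 + (-8.4)^2) = 9.6255
  seg4 = sqrt((-1.0)^2 + (4.1)^2) = 4.2202
  seg5 = sqrt((4.4)^2 + (1.7)^2) = 4.717
Total = 35.6082


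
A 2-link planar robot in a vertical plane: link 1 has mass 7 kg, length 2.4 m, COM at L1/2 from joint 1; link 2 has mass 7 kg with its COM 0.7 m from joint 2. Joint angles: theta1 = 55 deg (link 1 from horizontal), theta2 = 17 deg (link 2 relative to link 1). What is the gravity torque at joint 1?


Horizontal distance from joint 1 to link-1 COM:
  x_c1 = (L1/2)*cos(t1) = 1.2 * 0.5736 = 0.6883 m
Horizontal distance from joint 1 to link-2 COM:
  x_c2 = L1*cos(t1) + Lc2*cos(t1+t2)
       = 2.4*0.5736 + 0.7*0.309 = 1.5929 m
tau1 = m1*g*x_c1 + m2*g*x_c2
     = 7*9.81*0.6883 + 7*9.81*1.5929
     = 47.265 + 109.3841
     = 156.6491 Nm


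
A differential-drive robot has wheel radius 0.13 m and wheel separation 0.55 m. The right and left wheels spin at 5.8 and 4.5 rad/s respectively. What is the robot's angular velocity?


vR = r*wR = 0.13*5.8 = 0.754 m/s
vL = r*wL = 0.13*4.5 = 0.585 m/s
v = (vR+vL)/2 = 0.6695 m/s
omega = (vR-vL)/L = 0.3073 rad/s
angular velocity = 0.3073 rad/s


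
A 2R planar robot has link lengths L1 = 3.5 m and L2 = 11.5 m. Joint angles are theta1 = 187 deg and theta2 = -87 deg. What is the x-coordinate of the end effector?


Convert angles to radians: theta1 = 3.2638, theta2 = -1.5184
x = L1*cos(theta1) + L2*cos(theta1+theta2)
x = -3.4739 + -1.997
x = -5.4709


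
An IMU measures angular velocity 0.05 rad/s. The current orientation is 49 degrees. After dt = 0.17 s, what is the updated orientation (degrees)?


delta_theta = w * dt = 0.05 * 0.17 = 0.0085 rad
= 0.487 deg
theta_new = 49 + 0.487 = 49.487 deg


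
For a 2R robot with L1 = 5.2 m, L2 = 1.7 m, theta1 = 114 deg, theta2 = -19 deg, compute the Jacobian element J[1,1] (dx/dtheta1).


J[1,1] = -L1*sin(t1) - L2*sin(t1+t2)
= -5.2*sin(114) - 1.7*sin(95)
= -6.444


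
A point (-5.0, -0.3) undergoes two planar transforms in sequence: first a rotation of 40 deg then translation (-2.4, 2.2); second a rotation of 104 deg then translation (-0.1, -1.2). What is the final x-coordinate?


After transform 1:
x1 = cos(40)*-5.0 - sin(40)*-0.3 + -2.4 = -6.0374
y1 = sin(40)*-5.0 + cos(40)*-0.3 + 2.2 = -1.2438
After transform 2:
x2 = cos(104)*-6.0374 - sin(104)*-1.2438 + -0.1
= 2.5674


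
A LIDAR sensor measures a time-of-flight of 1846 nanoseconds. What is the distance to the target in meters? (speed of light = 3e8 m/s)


tof = 1846 ns = 1.846e-06 s
dist = c * tof / 2
= 3e8 * 1.846e-06 / 2
= 276.9 m


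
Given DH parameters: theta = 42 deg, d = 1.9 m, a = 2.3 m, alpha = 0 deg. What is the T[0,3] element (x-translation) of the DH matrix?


T[0,3] = a * cos(theta)
= 2.3 * cos(42 deg)
= 2.3 * 0.7431
= 1.7092


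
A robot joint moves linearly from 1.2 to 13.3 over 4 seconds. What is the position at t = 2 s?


s = t/T = 2/4 = 0.5
p(t) = p0 + (pf-p0)*s
= 1.2 + (13.3 - 1.2) * 0.5
= 7.25


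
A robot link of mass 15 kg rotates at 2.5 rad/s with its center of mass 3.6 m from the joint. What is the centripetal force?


F = m * omega^2 * r
= 15 * 2.5^2 * 3.6
= 15 * 6.25 * 3.6
= 337.5 N


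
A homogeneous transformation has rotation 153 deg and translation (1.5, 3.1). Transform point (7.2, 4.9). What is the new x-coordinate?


x' = cos(theta)*px - sin(theta)*py + tx
= -0.891*7.2 - 0.454*4.9 + 1.5
= -7.1398


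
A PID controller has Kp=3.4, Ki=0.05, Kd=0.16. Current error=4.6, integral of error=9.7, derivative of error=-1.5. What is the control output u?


u = Kp*e + Ki*int(e) + Kd*de/dt
= 3.4*4.6 + 0.05*9.7 + 0.16*(-1.5)
= 15.64 + 0.485 + -0.24
= 15.885


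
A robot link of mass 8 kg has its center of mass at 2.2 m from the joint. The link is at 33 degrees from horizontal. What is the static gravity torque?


tau = m*g*L*cos(angle)
= 8 * 9.81 * 2.2 * cos(33 deg)
= 8 * 9.81 * 2.2 * 0.8387
= 144.8015 Nm


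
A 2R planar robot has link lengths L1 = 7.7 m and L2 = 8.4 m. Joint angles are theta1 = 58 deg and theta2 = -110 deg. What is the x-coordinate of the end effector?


Convert angles to radians: theta1 = 1.0123, theta2 = -1.9199
x = L1*cos(theta1) + L2*cos(theta1+theta2)
x = 4.0804 + 5.1716
x = 9.2519


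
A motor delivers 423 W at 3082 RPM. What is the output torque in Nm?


omega = 3082 * 2*pi/60 = 322.7463 rad/s
tau = P / omega = 423 / 322.7463
= 1.3106 Nm


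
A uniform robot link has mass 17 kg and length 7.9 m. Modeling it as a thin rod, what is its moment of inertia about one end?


I = (1/3) * m * L^2
= (1/3) * 17 * 7.9^2
= 0.333333 * 17 * 62.41
= 353.6567 kg*m^2


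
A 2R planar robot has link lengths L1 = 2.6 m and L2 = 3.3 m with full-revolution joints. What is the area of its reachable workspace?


r_max = L1 + L2 = 5.9 m
r_min = |L1 - L2| = 0.7 m
Area = pi*(r_max^2 - r_min^2)
= pi*(34.81 - 0.49)
= pi * 34.32
= 107.8195 m^2


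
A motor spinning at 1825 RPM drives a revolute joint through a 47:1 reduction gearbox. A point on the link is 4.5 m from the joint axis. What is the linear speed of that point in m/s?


omega_motor = 1825 * 2*pi/60 = 191.1136 rad/s
omega_joint = omega_motor / 47 = 4.0662 rad/s
v = omega_joint * r = 4.0662 * 4.5
= 18.2981 m/s


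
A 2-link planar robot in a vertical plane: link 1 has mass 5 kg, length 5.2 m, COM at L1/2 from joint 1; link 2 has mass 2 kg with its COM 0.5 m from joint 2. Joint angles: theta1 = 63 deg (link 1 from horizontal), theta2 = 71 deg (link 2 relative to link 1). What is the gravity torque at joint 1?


Horizontal distance from joint 1 to link-1 COM:
  x_c1 = (L1/2)*cos(t1) = 2.6 * 0.454 = 1.1804 m
Horizontal distance from joint 1 to link-2 COM:
  x_c2 = L1*cos(t1) + Lc2*cos(t1+t2)
       = 5.2*0.454 + 0.5*-0.6947 = 2.0134 m
tau1 = m1*g*x_c1 + m2*g*x_c2
     = 5*9.81*1.1804 + 2*9.81*2.0134
     = 57.8974 + 39.5033
     = 97.4007 Nm


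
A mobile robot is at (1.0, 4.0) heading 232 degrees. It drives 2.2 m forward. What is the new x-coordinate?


x_new = x0 + d*cos(theta)
= 1.0 + 2.2*cos(232)
= 1.0 + -1.3545
= -0.3545


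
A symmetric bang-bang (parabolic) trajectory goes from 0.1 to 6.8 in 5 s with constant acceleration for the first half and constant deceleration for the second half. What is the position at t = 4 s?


Symmetric rest-to-rest: each phase covers (pf-p0)/2 in time T/2. 0.5*a*(T/2)^2 = (pf-p0)/2 => a = 4*(pf-p0)/T^2
a = 4*(6.8-0.1)/5^2 = 1.072
t = 4 is in the deceleration phase (t > T/2).
p = pf - 0.5*a*(T-t)^2 = 6.8 - 0.5*1.072*1^2
= 6.264


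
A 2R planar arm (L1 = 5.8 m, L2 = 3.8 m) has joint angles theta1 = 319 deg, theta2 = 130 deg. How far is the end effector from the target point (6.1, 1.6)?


End effector via forward kinematics:
x = L1*cos(t1) + L2*cos(t1+t2) = 4.4436
y = L1*sin(t1) + L2*sin(t1+t2) = -0.0057
Distance to target:
d = sqrt((6.1 - 4.4436)^2 + (1.6 - -0.0057)^2)
= sqrt(2.7435 + 2.5783)
= 2.3069 m


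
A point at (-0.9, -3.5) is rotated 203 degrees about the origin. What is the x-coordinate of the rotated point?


x' = x*cos(theta) - y*sin(theta)
cos(203 deg) = -0.9205, sin(203 deg) = -0.3907
x' = -0.9 * -0.9205 - -3.5 * -0.3907
= 0.8285 - 1.3676
= -0.5391


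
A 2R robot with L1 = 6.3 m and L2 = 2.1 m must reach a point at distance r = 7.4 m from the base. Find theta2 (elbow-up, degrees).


cos(theta2) = (r^2 - L1^2 - L2^2) / (2*L1*L2)
cos(theta2) = (54.76 - 39.69 - 4.41) / 26.46
cos(theta2) = 0.402872
theta2 = 66.2421 degrees


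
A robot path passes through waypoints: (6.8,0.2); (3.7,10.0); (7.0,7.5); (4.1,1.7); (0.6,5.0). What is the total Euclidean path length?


Segment lengths:
  seg1 = sqrt((-3.1)^2 + (9.8)^2) = 10.2786
  seg2 = sqrt((3.3)^2 + (-2.5)^2) = 4.14
  seg3 = sqrt((-2.9)^2 + (-5.8)^2) = 6.4846
  seg4 = sqrt((-3.5)^2 + (3.3)^2) = 4.8104
Total = 25.7137


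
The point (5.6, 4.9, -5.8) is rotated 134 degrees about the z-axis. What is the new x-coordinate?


Rotation about z-axis: x' = x*cos(theta) - y*sin(theta)
= 5.6 * -0.6947 - 4.9 * 0.7193
= -7.4149


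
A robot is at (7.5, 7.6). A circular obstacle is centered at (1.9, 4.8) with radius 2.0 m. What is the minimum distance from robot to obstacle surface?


center_dist = sqrt((7.5-1.9)^2 + (7.6-4.8)^2)
= sqrt(31.36 + 7.84)
= 6.261
min_dist = center_dist - radius = 6.261 - 2.0 = 4.261 m


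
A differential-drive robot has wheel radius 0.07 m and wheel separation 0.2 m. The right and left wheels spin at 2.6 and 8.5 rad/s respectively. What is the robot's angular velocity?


vR = r*wR = 0.07*2.6 = 0.182 m/s
vL = r*wL = 0.07*8.5 = 0.595 m/s
v = (vR+vL)/2 = 0.3885 m/s
omega = (vR-vL)/L = -2.065 rad/s
angular velocity = -2.065 rad/s


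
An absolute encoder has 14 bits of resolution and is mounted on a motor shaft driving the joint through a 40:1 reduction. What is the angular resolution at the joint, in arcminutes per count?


counts = 2^14 = 16384
effective counts at joint = 16384 * 40 = 655360
resolution = 360*60 / 655360
= 0.033 arcmin/count


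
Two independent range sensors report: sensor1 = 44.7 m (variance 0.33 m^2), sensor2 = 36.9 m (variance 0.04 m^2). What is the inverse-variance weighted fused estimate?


w1 = (1/var1) / (1/var1 + 1/var2)
   = 3.0303 / (3.0303 + 25.0) = 0.1081
w2 = 1 - w1 = 0.8919
fused = w1*s1 + w2*s2 = 4.8324 + 32.9108
= 37.7432 m


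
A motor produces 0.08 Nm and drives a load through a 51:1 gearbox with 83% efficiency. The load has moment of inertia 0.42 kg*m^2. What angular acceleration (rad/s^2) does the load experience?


tau_out = tau_motor * N * eta
= 0.08 * 51 * 0.83 = 3.3864 Nm
alpha = tau_out / I = 3.3864 / 0.42
= 8.0629 rad/s^2


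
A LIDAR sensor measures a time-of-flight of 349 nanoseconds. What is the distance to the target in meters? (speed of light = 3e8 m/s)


tof = 349 ns = 3.49e-07 s
dist = c * tof / 2
= 3e8 * 3.49e-07 / 2
= 52.35 m


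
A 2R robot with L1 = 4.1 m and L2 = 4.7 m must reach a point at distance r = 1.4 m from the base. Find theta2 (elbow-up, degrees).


cos(theta2) = (r^2 - L1^2 - L2^2) / (2*L1*L2)
cos(theta2) = (1.96 - 16.81 - 22.09) / 38.54
cos(theta2) = -0.958485
theta2 = 163.4325 degrees


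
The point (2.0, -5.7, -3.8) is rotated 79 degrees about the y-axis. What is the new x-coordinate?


Rotation about y-axis: x' = x*cos(theta) + z*sin(theta)
= 2.0 * 0.1908 + -3.8 * 0.9816
= -3.3486


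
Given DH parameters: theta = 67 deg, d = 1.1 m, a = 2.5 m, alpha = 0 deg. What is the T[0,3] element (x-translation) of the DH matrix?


T[0,3] = a * cos(theta)
= 2.5 * cos(67 deg)
= 2.5 * 0.3907
= 0.9768


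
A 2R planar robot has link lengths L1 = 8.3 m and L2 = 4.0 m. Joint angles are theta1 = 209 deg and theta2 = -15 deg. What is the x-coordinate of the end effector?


Convert angles to radians: theta1 = 3.6477, theta2 = -0.2618
x = L1*cos(theta1) + L2*cos(theta1+theta2)
x = -7.2593 + -3.8812
x = -11.1405


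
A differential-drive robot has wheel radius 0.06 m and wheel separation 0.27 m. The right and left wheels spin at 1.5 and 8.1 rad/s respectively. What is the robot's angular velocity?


vR = r*wR = 0.06*1.5 = 0.09 m/s
vL = r*wL = 0.06*8.1 = 0.486 m/s
v = (vR+vL)/2 = 0.288 m/s
omega = (vR-vL)/L = -1.4667 rad/s
angular velocity = -1.4667 rad/s


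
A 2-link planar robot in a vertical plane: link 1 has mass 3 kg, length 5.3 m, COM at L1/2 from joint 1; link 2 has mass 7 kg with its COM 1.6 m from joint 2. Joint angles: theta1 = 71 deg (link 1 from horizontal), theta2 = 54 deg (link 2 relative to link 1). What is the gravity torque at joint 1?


Horizontal distance from joint 1 to link-1 COM:
  x_c1 = (L1/2)*cos(t1) = 2.65 * 0.3256 = 0.8628 m
Horizontal distance from joint 1 to link-2 COM:
  x_c2 = L1*cos(t1) + Lc2*cos(t1+t2)
       = 5.3*0.3256 + 1.6*-0.5736 = 0.8078 m
tau1 = m1*g*x_c1 + m2*g*x_c2
     = 3*9.81*0.8628 + 7*9.81*0.8078
     = 25.3909 + 55.4709
     = 80.8618 Nm


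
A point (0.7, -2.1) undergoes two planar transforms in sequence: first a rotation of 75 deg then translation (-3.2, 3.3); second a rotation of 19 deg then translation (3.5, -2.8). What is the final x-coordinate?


After transform 1:
x1 = cos(75)*0.7 - sin(75)*-2.1 + -3.2 = -0.9904
y1 = sin(75)*0.7 + cos(75)*-2.1 + 3.3 = 3.4326
After transform 2:
x2 = cos(19)*-0.9904 - sin(19)*3.4326 + 3.5
= 1.446


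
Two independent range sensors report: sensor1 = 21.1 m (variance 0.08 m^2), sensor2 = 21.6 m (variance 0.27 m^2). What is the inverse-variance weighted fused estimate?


w1 = (1/var1) / (1/var1 + 1/var2)
   = 12.5 / (12.5 + 3.7037) = 0.7714
w2 = 1 - w1 = 0.2286
fused = w1*s1 + w2*s2 = 16.2771 + 4.9371
= 21.2143 m


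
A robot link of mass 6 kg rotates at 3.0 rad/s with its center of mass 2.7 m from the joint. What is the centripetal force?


F = m * omega^2 * r
= 6 * 3.0^2 * 2.7
= 6 * 9.0 * 2.7
= 145.8 N


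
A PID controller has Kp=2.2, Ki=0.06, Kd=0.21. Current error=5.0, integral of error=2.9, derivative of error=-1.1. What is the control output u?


u = Kp*e + Ki*int(e) + Kd*de/dt
= 2.2*5.0 + 0.06*2.9 + 0.21*(-1.1)
= 11.0 + 0.174 + -0.231
= 10.943


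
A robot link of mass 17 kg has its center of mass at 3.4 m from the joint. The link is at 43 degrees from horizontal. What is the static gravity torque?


tau = m*g*L*cos(angle)
= 17 * 9.81 * 3.4 * cos(43 deg)
= 17 * 9.81 * 3.4 * 0.7314
= 414.6907 Nm


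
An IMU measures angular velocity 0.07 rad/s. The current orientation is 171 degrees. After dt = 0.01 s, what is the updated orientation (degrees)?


delta_theta = w * dt = 0.07 * 0.01 = 0.0007 rad
= 0.0401 deg
theta_new = 171 + 0.0401 = 171.0401 deg


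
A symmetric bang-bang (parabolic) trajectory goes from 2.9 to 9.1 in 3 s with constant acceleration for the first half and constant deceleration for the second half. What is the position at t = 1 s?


Symmetric rest-to-rest: each phase covers (pf-p0)/2 in time T/2. 0.5*a*(T/2)^2 = (pf-p0)/2 => a = 4*(pf-p0)/T^2
a = 4*(9.1-2.9)/3^2 = 2.7556
t = 1 is in the acceleration phase (t <= T/2).
p = p0 + 0.5*a*t^2 = 2.9 + 0.5*2.7556*1^2
= 4.2778


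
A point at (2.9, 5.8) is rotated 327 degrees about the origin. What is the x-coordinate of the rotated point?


x' = x*cos(theta) - y*sin(theta)
cos(327 deg) = 0.8387, sin(327 deg) = -0.5446
x' = 2.9 * 0.8387 - 5.8 * -0.5446
= 2.4321 - -3.1589
= 5.5911


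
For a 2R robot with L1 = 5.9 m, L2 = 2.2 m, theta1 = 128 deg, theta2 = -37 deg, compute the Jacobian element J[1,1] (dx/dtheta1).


J[1,1] = -L1*sin(t1) - L2*sin(t1+t2)
= -5.9*sin(128) - 2.2*sin(91)
= -6.8489


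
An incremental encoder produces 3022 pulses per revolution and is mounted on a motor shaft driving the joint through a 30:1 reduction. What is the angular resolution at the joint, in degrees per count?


counts per rev = 3022
effective counts at joint = 3022 * 30 = 90660
resolution = 360 / 90660
= 0.004 deg/count


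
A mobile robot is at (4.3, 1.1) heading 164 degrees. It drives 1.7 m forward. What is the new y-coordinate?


y_new = y0 + d*sin(theta)
= 1.1 + 1.7*sin(164)
= 1.1 + 0.4686
= 1.5686


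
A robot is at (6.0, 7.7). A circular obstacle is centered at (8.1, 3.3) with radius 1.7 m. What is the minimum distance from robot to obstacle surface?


center_dist = sqrt((6.0-8.1)^2 + (7.7-3.3)^2)
= sqrt(4.41 + 19.36)
= 4.8754
min_dist = center_dist - radius = 4.8754 - 1.7 = 3.1754 m


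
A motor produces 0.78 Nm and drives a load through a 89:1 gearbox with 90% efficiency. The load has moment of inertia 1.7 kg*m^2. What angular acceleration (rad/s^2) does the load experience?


tau_out = tau_motor * N * eta
= 0.78 * 89 * 0.9 = 62.478 Nm
alpha = tau_out / I = 62.478 / 1.7
= 36.7518 rad/s^2


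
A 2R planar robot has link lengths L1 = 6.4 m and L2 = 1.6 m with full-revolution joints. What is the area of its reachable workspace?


r_max = L1 + L2 = 8.0 m
r_min = |L1 - L2| = 4.8 m
Area = pi*(r_max^2 - r_min^2)
= pi*(64.0 - 23.04)
= pi * 40.96
= 128.6796 m^2


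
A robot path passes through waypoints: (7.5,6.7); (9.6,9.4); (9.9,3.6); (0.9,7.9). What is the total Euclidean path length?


Segment lengths:
  seg1 = sqrt((2.1)^2 + (2.7)^2) = 3.4205
  seg2 = sqrt((0.3)^2 + (-5.8)^2) = 5.8078
  seg3 = sqrt((-9.0)^2 + (4.3)^2) = 9.9745
Total = 19.2027


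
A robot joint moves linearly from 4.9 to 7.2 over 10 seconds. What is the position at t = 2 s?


s = t/T = 2/10 = 0.2
p(t) = p0 + (pf-p0)*s
= 4.9 + (7.2 - 4.9) * 0.2
= 5.36


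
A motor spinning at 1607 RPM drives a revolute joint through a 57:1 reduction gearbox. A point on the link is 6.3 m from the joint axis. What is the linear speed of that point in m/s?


omega_motor = 1607 * 2*pi/60 = 168.2846 rad/s
omega_joint = omega_motor / 57 = 2.9524 rad/s
v = omega_joint * r = 2.9524 * 6.3
= 18.5999 m/s


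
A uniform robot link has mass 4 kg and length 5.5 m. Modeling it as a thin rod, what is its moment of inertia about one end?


I = (1/3) * m * L^2
= (1/3) * 4 * 5.5^2
= 0.333333 * 4 * 30.25
= 40.3333 kg*m^2


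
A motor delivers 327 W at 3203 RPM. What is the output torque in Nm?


omega = 3203 * 2*pi/60 = 335.4174 rad/s
tau = P / omega = 327 / 335.4174
= 0.9749 Nm


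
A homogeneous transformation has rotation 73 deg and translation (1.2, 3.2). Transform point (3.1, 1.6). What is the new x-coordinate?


x' = cos(theta)*px - sin(theta)*py + tx
= 0.2924*3.1 - 0.9563*1.6 + 1.2
= 0.5763


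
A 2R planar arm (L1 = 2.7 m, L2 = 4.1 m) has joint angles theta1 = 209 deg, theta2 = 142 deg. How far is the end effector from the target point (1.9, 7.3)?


End effector via forward kinematics:
x = L1*cos(t1) + L2*cos(t1+t2) = 1.688
y = L1*sin(t1) + L2*sin(t1+t2) = -1.9504
Distance to target:
d = sqrt((1.9 - 1.688)^2 + (7.3 - -1.9504)^2)
= sqrt(0.0449 + 85.5693)
= 9.2528 m


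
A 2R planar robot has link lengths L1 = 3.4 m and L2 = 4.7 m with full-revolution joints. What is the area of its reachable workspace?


r_max = L1 + L2 = 8.1 m
r_min = |L1 - L2| = 1.3 m
Area = pi*(r_max^2 - r_min^2)
= pi*(65.61 - 1.69)
= pi * 63.92
= 200.8106 m^2


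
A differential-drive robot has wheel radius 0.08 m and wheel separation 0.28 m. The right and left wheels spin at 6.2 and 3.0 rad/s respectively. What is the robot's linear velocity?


vR = r*wR = 0.08*6.2 = 0.496 m/s
vL = r*wL = 0.08*3.0 = 0.24 m/s
v = (vR+vL)/2 = 0.368 m/s
omega = (vR-vL)/L = 0.9143 rad/s
linear velocity = 0.368 m/s


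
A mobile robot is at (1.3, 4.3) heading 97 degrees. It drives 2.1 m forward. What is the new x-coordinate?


x_new = x0 + d*cos(theta)
= 1.3 + 2.1*cos(97)
= 1.3 + -0.2559
= 1.0441


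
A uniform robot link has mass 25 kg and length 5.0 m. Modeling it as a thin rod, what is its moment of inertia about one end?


I = (1/3) * m * L^2
= (1/3) * 25 * 5.0^2
= 0.333333 * 25 * 25.0
= 208.3333 kg*m^2


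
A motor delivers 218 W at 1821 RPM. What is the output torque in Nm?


omega = 1821 * 2*pi/60 = 190.6947 rad/s
tau = P / omega = 218 / 190.6947
= 1.1432 Nm


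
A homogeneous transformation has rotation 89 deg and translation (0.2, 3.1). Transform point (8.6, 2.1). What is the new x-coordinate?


x' = cos(theta)*px - sin(theta)*py + tx
= 0.0175*8.6 - 0.9998*2.1 + 0.2
= -1.7496


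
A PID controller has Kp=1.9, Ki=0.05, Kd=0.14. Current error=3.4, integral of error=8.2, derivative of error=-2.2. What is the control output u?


u = Kp*e + Ki*int(e) + Kd*de/dt
= 1.9*3.4 + 0.05*8.2 + 0.14*(-2.2)
= 6.46 + 0.41 + -0.308
= 6.562


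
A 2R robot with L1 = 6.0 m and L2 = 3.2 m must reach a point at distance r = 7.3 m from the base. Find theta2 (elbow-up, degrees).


cos(theta2) = (r^2 - L1^2 - L2^2) / (2*L1*L2)
cos(theta2) = (53.29 - 36.0 - 10.24) / 38.4
cos(theta2) = 0.183594
theta2 = 79.4208 degrees


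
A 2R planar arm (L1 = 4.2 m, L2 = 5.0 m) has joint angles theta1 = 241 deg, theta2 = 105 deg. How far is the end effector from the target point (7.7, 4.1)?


End effector via forward kinematics:
x = L1*cos(t1) + L2*cos(t1+t2) = 2.8153
y = L1*sin(t1) + L2*sin(t1+t2) = -4.883
Distance to target:
d = sqrt((7.7 - 2.8153)^2 + (4.1 - -4.883)^2)
= sqrt(23.8605 + 80.6945)
= 10.2252 m


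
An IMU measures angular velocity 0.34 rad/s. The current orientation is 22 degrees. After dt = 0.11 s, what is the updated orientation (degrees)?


delta_theta = w * dt = 0.34 * 0.11 = 0.0374 rad
= 2.1429 deg
theta_new = 22 + 2.1429 = 24.1429 deg


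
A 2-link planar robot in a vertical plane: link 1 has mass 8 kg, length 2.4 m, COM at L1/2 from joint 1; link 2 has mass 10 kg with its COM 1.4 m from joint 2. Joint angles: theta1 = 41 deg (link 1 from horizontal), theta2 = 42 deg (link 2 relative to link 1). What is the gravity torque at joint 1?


Horizontal distance from joint 1 to link-1 COM:
  x_c1 = (L1/2)*cos(t1) = 1.2 * 0.7547 = 0.9057 m
Horizontal distance from joint 1 to link-2 COM:
  x_c2 = L1*cos(t1) + Lc2*cos(t1+t2)
       = 2.4*0.7547 + 1.4*0.1219 = 1.9819 m
tau1 = m1*g*x_c1 + m2*g*x_c2
     = 8*9.81*0.9057 + 10*9.81*1.9819
     = 71.0755 + 194.4264
     = 265.5019 Nm


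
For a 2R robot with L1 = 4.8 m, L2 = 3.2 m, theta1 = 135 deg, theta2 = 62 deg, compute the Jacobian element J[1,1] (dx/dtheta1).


J[1,1] = -L1*sin(t1) - L2*sin(t1+t2)
= -4.8*sin(135) - 3.2*sin(197)
= -2.4585


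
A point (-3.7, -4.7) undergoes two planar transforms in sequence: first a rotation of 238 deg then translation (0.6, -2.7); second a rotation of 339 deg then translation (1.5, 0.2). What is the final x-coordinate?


After transform 1:
x1 = cos(238)*-3.7 - sin(238)*-4.7 + 0.6 = -1.4251
y1 = sin(238)*-3.7 + cos(238)*-4.7 + -2.7 = 2.9284
After transform 2:
x2 = cos(339)*-1.4251 - sin(339)*2.9284 + 1.5
= 1.219


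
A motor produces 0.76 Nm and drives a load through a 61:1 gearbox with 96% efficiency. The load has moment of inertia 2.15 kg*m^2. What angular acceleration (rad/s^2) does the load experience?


tau_out = tau_motor * N * eta
= 0.76 * 61 * 0.96 = 44.5056 Nm
alpha = tau_out / I = 44.5056 / 2.15
= 20.7003 rad/s^2


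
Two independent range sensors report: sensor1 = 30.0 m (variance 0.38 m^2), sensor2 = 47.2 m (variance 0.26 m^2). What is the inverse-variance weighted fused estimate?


w1 = (1/var1) / (1/var1 + 1/var2)
   = 2.6316 / (2.6316 + 3.8462) = 0.4063
w2 = 1 - w1 = 0.5938
fused = w1*s1 + w2*s2 = 12.1875 + 28.025
= 40.2125 m


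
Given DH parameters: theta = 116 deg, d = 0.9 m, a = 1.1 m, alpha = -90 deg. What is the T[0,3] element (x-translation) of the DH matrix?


T[0,3] = a * cos(theta)
= 1.1 * cos(116 deg)
= 1.1 * -0.4384
= -0.4822


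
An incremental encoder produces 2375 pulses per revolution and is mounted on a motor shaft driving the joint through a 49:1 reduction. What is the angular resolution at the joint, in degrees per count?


counts per rev = 2375
effective counts at joint = 2375 * 49 = 116375
resolution = 360 / 116375
= 0.0031 deg/count


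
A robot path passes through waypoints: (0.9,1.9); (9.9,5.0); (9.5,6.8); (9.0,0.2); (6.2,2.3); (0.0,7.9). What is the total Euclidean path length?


Segment lengths:
  seg1 = sqrt((9.0)^2 + (3.1)^2) = 9.5189
  seg2 = sqrt((-0.4)^2 + (1.8)^2) = 1.8439
  seg3 = sqrt((-0.5)^2 + (-6.6)^2) = 6.6189
  seg4 = sqrt((-2.8)^2 + (2.1)^2) = 3.5
  seg5 = sqrt((-6.2)^2 + (5.6)^2) = 8.3546
Total = 29.8364


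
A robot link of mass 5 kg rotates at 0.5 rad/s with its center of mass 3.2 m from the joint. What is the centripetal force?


F = m * omega^2 * r
= 5 * 0.5^2 * 3.2
= 5 * 0.25 * 3.2
= 4.0 N


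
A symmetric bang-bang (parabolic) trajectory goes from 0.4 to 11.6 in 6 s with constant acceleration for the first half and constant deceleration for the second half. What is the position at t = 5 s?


Symmetric rest-to-rest: each phase covers (pf-p0)/2 in time T/2. 0.5*a*(T/2)^2 = (pf-p0)/2 => a = 4*(pf-p0)/T^2
a = 4*(11.6-0.4)/6^2 = 1.2444
t = 5 is in the deceleration phase (t > T/2).
p = pf - 0.5*a*(T-t)^2 = 11.6 - 0.5*1.2444*1^2
= 10.9778


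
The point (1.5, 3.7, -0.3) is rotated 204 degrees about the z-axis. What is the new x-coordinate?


Rotation about z-axis: x' = x*cos(theta) - y*sin(theta)
= 1.5 * -0.9135 - 3.7 * -0.4067
= 0.1346


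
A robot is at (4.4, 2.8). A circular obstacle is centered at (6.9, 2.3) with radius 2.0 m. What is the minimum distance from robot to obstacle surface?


center_dist = sqrt((4.4-6.9)^2 + (2.8-2.3)^2)
= sqrt(6.25 + 0.25)
= 2.5495
min_dist = center_dist - radius = 2.5495 - 2.0 = 0.5495 m


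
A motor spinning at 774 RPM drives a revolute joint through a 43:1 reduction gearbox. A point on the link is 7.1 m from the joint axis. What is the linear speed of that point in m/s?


omega_motor = 774 * 2*pi/60 = 81.0531 rad/s
omega_joint = omega_motor / 43 = 1.885 rad/s
v = omega_joint * r = 1.885 * 7.1
= 13.3832 m/s


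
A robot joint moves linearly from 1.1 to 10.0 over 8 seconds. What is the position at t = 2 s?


s = t/T = 2/8 = 0.25
p(t) = p0 + (pf-p0)*s
= 1.1 + (10.0 - 1.1) * 0.25
= 3.325


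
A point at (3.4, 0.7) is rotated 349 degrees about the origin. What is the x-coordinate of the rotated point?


x' = x*cos(theta) - y*sin(theta)
cos(349 deg) = 0.9816, sin(349 deg) = -0.1908
x' = 3.4 * 0.9816 - 0.7 * -0.1908
= 3.3375 - -0.1336
= 3.4711


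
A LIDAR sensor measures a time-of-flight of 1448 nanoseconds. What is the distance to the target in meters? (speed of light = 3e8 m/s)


tof = 1448 ns = 1.448e-06 s
dist = c * tof / 2
= 3e8 * 1.448e-06 / 2
= 217.2 m


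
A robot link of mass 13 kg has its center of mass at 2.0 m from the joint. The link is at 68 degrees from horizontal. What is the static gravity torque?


tau = m*g*L*cos(angle)
= 13 * 9.81 * 2.0 * cos(68 deg)
= 13 * 9.81 * 2.0 * 0.3746
= 95.5472 Nm


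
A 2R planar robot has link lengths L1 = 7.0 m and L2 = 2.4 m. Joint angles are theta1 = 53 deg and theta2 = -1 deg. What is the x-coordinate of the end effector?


Convert angles to radians: theta1 = 0.925, theta2 = -0.0175
x = L1*cos(theta1) + L2*cos(theta1+theta2)
x = 4.2127 + 1.4776
x = 5.6903


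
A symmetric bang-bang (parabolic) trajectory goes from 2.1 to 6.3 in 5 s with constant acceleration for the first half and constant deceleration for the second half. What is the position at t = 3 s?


Symmetric rest-to-rest: each phase covers (pf-p0)/2 in time T/2. 0.5*a*(T/2)^2 = (pf-p0)/2 => a = 4*(pf-p0)/T^2
a = 4*(6.3-2.1)/5^2 = 0.672
t = 3 is in the deceleration phase (t > T/2).
p = pf - 0.5*a*(T-t)^2 = 6.3 - 0.5*0.672*2^2
= 4.956


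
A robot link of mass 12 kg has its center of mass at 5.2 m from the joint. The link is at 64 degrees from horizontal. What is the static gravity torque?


tau = m*g*L*cos(angle)
= 12 * 9.81 * 5.2 * cos(64 deg)
= 12 * 9.81 * 5.2 * 0.4384
= 268.3463 Nm


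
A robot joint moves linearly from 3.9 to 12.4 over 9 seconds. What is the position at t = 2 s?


s = t/T = 2/9 = 0.2222
p(t) = p0 + (pf-p0)*s
= 3.9 + (12.4 - 3.9) * 0.2222
= 5.7889


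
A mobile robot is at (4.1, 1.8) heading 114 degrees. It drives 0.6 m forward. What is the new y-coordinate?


y_new = y0 + d*sin(theta)
= 1.8 + 0.6*sin(114)
= 1.8 + 0.5481
= 2.3481


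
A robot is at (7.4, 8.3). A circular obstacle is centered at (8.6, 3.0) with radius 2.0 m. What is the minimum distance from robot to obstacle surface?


center_dist = sqrt((7.4-8.6)^2 + (8.3-3.0)^2)
= sqrt(1.44 + 28.09)
= 5.4342
min_dist = center_dist - radius = 5.4342 - 2.0 = 3.4342 m


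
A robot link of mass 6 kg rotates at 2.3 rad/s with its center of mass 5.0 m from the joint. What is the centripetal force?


F = m * omega^2 * r
= 6 * 2.3^2 * 5.0
= 6 * 5.29 * 5.0
= 158.7 N
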